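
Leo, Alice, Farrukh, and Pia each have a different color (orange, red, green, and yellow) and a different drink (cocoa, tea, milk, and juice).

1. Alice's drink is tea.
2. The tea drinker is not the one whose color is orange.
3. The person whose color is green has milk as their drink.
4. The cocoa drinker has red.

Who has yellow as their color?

Alice

With clues 1–4, Farrukh, Leo, and Pia are impossible for the one with color yellow.
That leaves Alice.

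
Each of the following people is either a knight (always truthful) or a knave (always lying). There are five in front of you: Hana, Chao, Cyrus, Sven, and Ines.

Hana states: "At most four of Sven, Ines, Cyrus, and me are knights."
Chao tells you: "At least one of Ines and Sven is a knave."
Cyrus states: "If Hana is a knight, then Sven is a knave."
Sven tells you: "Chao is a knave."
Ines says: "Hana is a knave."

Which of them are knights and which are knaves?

Regardless of anyone's role, Hana's statement is true, so Hana is a knight.
With that fixed, Ines's statement is false, so Ines is a knave.
With that fixed, Chao's statement is true, so Chao is a knight.
With that fixed, Sven's statement is false, so Sven is a knave.
With that fixed, Cyrus's statement is true, so Cyrus is a knight.

Hana: knight, Chao: knight, Cyrus: knight, Sven: knave, Ines: knave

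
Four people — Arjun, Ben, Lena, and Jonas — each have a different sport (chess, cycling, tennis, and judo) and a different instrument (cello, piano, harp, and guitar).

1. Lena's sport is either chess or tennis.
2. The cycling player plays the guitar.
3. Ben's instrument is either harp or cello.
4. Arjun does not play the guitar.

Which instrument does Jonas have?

guitar

With clues 1–4, cello, harp, and piano are impossible for Jonas's instrument.
That leaves guitar.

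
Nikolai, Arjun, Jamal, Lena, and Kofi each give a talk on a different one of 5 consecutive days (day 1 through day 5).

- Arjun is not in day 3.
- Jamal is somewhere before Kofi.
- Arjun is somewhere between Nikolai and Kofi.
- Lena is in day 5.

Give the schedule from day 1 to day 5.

From clue 1: Arjun is in {1,2,4,5}.
From clues 1–3: Arjun is in {2,4}.
From clues 1–4: Nikolai → day 1, Arjun → day 2, Jamal → day 3, Kofi → day 4, Lena → day 5.

Nikolai, Arjun, Jamal, Kofi, Lena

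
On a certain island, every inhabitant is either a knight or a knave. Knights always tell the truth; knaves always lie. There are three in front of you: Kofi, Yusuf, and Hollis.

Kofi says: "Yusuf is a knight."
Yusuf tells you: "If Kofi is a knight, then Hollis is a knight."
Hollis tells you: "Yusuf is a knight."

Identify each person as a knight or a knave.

Consider Kofi. Suppose Kofi is a knave.
Then no assignment of the remaining roles makes every statement match its speaker's type — contradiction.
So Kofi is a knight.
Consider Yusuf. Suppose Yusuf is a knave.
Then Kofi's statement comes out false, contradicting Kofi being a knight.
So Yusuf is a knight.
With that fixed, Hollis's statement is true, so Hollis is a knight.

Kofi: knight, Yusuf: knight, Hollis: knight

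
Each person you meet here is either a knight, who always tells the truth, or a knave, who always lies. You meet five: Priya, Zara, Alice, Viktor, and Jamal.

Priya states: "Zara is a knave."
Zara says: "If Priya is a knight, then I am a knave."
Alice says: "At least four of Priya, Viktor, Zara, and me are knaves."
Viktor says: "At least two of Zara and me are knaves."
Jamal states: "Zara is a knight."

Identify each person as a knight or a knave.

Priya: knave, Zara: knight, Alice: knave, Viktor: knave, Jamal: knight

Consider Priya. Suppose Priya is a knight.
Then whichever role Zara has, Zara's statement has the wrong truth value — contradiction.
So Priya is a knave.
With that fixed, Zara's statement is true, so Zara is a knight.
With that fixed, Alice's statement is false, so Alice is a knave.
With that fixed, Viktor's statement is false, so Viktor is a knave.
With that fixed, Jamal's statement is true, so Jamal is a knight.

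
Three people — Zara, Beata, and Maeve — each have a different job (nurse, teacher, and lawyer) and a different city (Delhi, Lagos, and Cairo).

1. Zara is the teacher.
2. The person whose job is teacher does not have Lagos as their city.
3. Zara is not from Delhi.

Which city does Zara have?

With clues 1–2, Lagos is impossible for Zara's city.
With clues 1–3, Delhi is impossible for Zara's city.
That leaves Cairo.

Cairo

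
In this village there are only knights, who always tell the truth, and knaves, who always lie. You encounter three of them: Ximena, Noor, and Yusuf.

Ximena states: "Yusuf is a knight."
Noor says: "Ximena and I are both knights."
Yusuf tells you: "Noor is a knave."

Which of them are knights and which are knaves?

Consider Ximena. Suppose Ximena is a knave.
Then no assignment of the remaining roles makes every statement match its speaker's type — contradiction.
So Ximena is a knight.
Consider Noor. Suppose Noor is a knight.
Then no assignment of the remaining roles makes every statement match its speaker's type — contradiction.
So Noor is a knave.
With that fixed, Yusuf's statement is true, so Yusuf is a knight.

Ximena: knight, Noor: knave, Yusuf: knight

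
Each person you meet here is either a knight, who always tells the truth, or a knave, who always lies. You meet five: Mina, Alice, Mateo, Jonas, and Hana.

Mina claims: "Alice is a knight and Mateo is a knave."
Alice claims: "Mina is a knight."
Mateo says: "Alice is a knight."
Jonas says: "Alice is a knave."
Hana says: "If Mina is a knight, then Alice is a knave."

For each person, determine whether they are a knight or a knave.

Mina: knave, Alice: knave, Mateo: knave, Jonas: knight, Hana: knight

Consider Mina. Suppose Mina is a knight.
Then no assignment of the remaining roles makes every statement match its speaker's type — contradiction.
So Mina is a knave.
With that fixed, Alice's statement is false, so Alice is a knave.
With that fixed, Mateo's statement is false, so Mateo is a knave.
With that fixed, Jonas's statement is true, so Jonas is a knight.
With that fixed, Hana's statement is true, so Hana is a knight.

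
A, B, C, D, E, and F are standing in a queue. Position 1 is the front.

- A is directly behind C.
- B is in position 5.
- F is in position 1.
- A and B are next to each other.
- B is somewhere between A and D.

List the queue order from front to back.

From clue 1: A is in {2,3,4,5,6}.
From clues 1–2: B → position 5.
From clues 1–3: F → position 1.
From clues 1–4: C → position 3, A → position 4.
From clues 1–5: E → position 2, D → position 6.

F, E, C, A, B, D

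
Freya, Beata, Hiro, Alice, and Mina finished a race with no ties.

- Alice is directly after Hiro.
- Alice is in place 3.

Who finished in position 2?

With clues 1–2, Alice, Beata, Freya, and Mina are ruled out for place 2.
So place 2 is Hiro.

Hiro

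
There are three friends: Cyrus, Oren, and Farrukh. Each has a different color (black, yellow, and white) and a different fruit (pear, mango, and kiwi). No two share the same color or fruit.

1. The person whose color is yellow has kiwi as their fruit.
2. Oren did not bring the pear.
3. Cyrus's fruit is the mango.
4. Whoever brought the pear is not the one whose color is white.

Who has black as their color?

Farrukh

With clues 1–3, Oren is impossible for the one with color black.
With clues 1–4, Cyrus is impossible for the one with color black.
That leaves Farrukh.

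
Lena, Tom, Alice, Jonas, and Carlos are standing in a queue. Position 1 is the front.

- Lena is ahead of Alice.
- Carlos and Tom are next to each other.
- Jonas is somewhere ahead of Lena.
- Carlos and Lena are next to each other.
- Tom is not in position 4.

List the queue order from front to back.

From clue 1: Lena is in {1,2,3,4}.
From clues 1–3: Lena is in {2,4}.
From clues 1–4: Jonas → position 1, Carlos → position 3, Alice → position 5.
From clues 1–5: Tom → position 2, Lena → position 4.

Jonas, Tom, Carlos, Lena, Alice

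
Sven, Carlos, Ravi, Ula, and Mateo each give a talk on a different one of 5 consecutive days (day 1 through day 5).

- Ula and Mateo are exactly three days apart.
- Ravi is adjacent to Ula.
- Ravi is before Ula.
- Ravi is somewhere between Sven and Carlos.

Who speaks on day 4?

With clues 1–3, Mateo is ruled out for day 4.
With clues 1–4, Carlos, Ravi, and Sven are ruled out for day 4.
So day 4 is Ula.

Ula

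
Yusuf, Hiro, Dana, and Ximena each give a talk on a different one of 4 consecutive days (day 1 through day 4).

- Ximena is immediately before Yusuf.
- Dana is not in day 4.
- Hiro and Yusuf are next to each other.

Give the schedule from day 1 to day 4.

Dana, Ximena, Yusuf, Hiro

From clue 1: Yusuf is in {2,3,4}.
From clues 1–3: Dana → day 1, Ximena → day 2, Yusuf → day 3, Hiro → day 4.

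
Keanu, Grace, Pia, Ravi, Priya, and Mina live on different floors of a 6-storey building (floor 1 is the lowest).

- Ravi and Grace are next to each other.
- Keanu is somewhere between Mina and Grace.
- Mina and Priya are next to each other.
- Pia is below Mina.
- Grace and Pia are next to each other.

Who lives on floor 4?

Keanu

With clues 1–4, Grace, Mina, Priya, and Ravi are ruled out for floor 4.
With clues 1–5, Pia is ruled out for floor 4.
So floor 4 is Keanu.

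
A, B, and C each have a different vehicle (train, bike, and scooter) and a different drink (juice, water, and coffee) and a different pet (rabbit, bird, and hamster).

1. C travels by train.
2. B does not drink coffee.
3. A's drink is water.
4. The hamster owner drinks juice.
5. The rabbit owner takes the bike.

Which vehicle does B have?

scooter

Clue 1 rules out train for B's vehicle.
With clues 1–5, bike is impossible for B's vehicle.
That leaves scooter.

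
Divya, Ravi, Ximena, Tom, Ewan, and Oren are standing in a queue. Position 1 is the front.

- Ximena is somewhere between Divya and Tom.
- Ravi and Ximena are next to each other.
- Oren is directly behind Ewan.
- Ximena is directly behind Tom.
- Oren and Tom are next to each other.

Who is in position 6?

Divya

With clue 1, Ximena is ruled out for position 6.
With clues 1–2, Ravi is ruled out for position 6.
With clues 1–3, Ewan is ruled out for position 6.
With clues 1–4, Tom is ruled out for position 6.
With clues 1–5, Oren is ruled out for position 6.
So position 6 is Divya.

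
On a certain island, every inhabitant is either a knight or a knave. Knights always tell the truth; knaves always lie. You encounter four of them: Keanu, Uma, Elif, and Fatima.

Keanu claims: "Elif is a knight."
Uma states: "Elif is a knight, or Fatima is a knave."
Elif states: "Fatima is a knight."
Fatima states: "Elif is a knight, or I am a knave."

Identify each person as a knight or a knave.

Consider Keanu. Suppose Keanu is a knave.
Then no assignment of the remaining roles makes every statement match its speaker's type — contradiction.
So Keanu is a knight.
Consider Uma. Suppose Uma is a knave.
Then no assignment of the remaining roles makes every statement match its speaker's type — contradiction.
So Uma is a knight.
Consider Elif. Suppose Elif is a knave.
Then Keanu's statement comes out false, contradicting Keanu being a knight.
So Elif is a knight.
With that fixed, Fatima's statement is true, so Fatima is a knight.

Keanu: knight, Uma: knight, Elif: knight, Fatima: knight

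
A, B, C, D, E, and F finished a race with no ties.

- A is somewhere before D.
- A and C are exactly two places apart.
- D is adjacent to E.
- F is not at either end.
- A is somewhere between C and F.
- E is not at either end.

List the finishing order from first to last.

From clue 1: A is in {1,2,3,4,5}.
From clues 1–3: D is in {4,5,6}.
From clues 1–5: C → place 1, B → place 2, A → place 3, F → place 4.
From clues 1–6: E → place 5, D → place 6.

C, B, A, F, E, D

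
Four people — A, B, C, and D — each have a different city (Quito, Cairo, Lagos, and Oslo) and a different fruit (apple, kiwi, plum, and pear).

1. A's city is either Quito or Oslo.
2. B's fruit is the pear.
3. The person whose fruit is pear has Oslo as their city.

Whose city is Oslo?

With clues 1–3, A, C, and D are impossible for the one with city Oslo.
That leaves B.

B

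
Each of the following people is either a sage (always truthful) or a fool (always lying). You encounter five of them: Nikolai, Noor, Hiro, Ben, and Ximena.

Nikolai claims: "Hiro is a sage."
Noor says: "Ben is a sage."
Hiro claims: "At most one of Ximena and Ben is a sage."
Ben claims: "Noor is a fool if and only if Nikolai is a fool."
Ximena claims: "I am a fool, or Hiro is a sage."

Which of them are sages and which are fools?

Consider Nikolai. Suppose Nikolai is a fool.
Then no assignment of the remaining roles makes every statement match its speaker's type — contradiction.
So Nikolai is a sage.
Consider Noor. Suppose Noor is a sage.
Then no assignment of the remaining roles makes every statement match its speaker's type — contradiction.
So Noor is a fool.
With that fixed, Ben's statement is false, so Ben is a fool.
With that fixed, Hiro's statement is true, so Hiro is a sage.
With that fixed, Ximena's statement is true, so Ximena is a sage.

Nikolai: sage, Noor: fool, Hiro: sage, Ben: fool, Ximena: sage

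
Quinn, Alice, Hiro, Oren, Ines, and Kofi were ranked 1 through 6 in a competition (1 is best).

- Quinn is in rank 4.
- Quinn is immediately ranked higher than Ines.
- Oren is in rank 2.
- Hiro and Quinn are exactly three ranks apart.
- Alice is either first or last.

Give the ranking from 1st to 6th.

From clue 1: Quinn → rank 4.
From clues 1–2: Ines → rank 5.
From clues 1–3: Oren → rank 2.
From clues 1–4: Hiro → rank 1.
From clues 1–5: Kofi → rank 3, Alice → rank 6.

Hiro, Oren, Kofi, Quinn, Ines, Alice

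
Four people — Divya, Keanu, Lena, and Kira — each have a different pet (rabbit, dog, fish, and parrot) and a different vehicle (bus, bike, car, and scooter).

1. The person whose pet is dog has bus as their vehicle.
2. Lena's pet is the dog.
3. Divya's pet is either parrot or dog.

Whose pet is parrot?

With clues 1–2, Lena is impossible for the one with pet parrot.
With clues 1–3, Keanu and Kira are impossible for the one with pet parrot.
That leaves Divya.

Divya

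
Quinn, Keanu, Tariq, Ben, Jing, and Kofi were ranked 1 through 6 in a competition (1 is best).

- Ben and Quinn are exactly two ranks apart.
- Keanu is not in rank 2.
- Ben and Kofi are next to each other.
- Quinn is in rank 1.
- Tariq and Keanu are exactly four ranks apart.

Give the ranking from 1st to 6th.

From clues 1–2: Keanu is in {1,3,4,5,6}.
From clues 1–4: Quinn → rank 1, Ben → rank 3.
From clues 1–5: Tariq → rank 2, Kofi → rank 4, Jing → rank 5, Keanu → rank 6.

Quinn, Tariq, Ben, Kofi, Jing, Keanu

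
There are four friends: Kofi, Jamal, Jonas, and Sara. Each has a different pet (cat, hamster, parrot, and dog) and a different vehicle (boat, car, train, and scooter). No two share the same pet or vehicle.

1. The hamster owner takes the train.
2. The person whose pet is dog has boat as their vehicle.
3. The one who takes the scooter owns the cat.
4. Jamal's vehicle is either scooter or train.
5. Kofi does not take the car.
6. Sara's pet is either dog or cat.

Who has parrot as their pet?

Jonas

With clues 1–4, Jamal is impossible for the one with pet parrot.
With clues 1–5, Kofi is impossible for the one with pet parrot.
With clues 1–6, Sara is impossible for the one with pet parrot.
That leaves Jonas.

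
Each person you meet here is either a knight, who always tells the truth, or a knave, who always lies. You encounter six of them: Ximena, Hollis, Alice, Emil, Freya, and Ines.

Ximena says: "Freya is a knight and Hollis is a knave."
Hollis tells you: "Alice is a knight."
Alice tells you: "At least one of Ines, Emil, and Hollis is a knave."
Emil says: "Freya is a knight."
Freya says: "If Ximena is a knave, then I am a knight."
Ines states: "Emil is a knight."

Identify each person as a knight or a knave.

Ximena: knave, Hollis: knight, Alice: knight, Emil: knave, Freya: knave, Ines: knave

Consider Ximena. Suppose Ximena is a knight.
Then no assignment of the remaining roles makes every statement match its speaker's type — contradiction.
So Ximena is a knave.
Consider Hollis. Suppose Hollis is a knave.
Then no assignment of the remaining roles makes every statement match its speaker's type — contradiction.
So Hollis is a knight.
Consider Alice. Suppose Alice is a knave.
Then Hollis's statement comes out false, contradicting Hollis being a knight.
So Alice is a knight.
Consider Emil. Suppose Emil is a knight.
Then no assignment of the remaining roles makes every statement match its speaker's type — contradiction.
So Emil is a knave.
With that fixed, Ines's statement is false, so Ines is a knave.
Consider Freya. Suppose Freya is a knight.
Then Emil's statement comes out true, contradicting Emil being a knave.
So Freya is a knave.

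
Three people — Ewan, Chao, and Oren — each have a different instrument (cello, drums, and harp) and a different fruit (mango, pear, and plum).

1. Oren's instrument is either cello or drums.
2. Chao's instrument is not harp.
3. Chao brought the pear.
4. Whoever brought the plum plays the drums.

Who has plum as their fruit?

With clues 1–3, Chao is impossible for the one with fruit plum.
With clues 1–4, Ewan is impossible for the one with fruit plum.
That leaves Oren.

Oren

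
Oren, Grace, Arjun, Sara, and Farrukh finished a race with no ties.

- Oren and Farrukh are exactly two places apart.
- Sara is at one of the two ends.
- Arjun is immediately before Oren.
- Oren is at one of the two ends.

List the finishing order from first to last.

From clues 1–2: Sara is in {1,5}.
From clues 1–4: Sara → place 1, Grace → place 2, Farrukh → place 3, Arjun → place 4, Oren → place 5.

Sara, Grace, Farrukh, Arjun, Oren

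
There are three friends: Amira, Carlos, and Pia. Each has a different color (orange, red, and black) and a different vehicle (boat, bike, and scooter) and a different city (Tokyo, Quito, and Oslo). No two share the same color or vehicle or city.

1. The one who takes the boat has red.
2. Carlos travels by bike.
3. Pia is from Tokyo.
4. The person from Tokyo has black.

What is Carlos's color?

orange

With clues 1–2, red is impossible for Carlos's color.
With clues 1–4, black is impossible for Carlos's color.
That leaves orange.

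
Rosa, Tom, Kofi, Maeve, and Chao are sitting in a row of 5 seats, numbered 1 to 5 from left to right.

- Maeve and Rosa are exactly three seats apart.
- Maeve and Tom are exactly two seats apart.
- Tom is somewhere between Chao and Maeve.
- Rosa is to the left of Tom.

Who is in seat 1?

With clues 1–2, Tom is ruled out for seat 1.
With clues 1–3, Kofi and Rosa are ruled out for seat 1.
With clues 1–4, Maeve is ruled out for seat 1.
So seat 1 is Chao.

Chao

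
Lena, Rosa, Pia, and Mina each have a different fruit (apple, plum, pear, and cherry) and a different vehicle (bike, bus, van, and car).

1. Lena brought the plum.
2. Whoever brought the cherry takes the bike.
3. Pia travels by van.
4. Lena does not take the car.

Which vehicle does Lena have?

bus

With clues 1–2, bike is impossible for Lena's vehicle.
With clues 1–3, van is impossible for Lena's vehicle.
With clues 1–4, car is impossible for Lena's vehicle.
That leaves bus.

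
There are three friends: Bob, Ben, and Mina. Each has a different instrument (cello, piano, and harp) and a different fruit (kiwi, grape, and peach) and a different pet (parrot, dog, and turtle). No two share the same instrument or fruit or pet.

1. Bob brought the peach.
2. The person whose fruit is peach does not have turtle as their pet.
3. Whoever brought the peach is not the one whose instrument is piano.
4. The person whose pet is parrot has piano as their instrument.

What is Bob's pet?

dog

With clues 1–2, turtle is impossible for Bob's pet.
With clues 1–4, parrot is impossible for Bob's pet.
That leaves dog.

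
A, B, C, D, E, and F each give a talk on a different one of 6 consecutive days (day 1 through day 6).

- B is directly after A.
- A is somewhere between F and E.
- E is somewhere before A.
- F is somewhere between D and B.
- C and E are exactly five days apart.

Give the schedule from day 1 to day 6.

E, A, B, F, D, C

From clue 1: A is in {1,2,3,4,5}.
From clues 1–2: A is in {2,3,4}.
From clues 1–4: A is in {2,3}.
From clues 1–5: E → day 1, A → day 2, B → day 3, F → day 4, D → day 5, C → day 6.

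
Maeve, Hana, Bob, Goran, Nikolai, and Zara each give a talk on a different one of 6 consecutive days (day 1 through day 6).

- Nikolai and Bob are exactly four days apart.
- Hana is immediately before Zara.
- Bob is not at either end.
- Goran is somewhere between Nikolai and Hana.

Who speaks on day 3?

With clue 1, Bob and Nikolai are ruled out for day 3.
With clues 1–4, Goran, Maeve, and Zara are ruled out for day 3.
So day 3 is Hana.

Hana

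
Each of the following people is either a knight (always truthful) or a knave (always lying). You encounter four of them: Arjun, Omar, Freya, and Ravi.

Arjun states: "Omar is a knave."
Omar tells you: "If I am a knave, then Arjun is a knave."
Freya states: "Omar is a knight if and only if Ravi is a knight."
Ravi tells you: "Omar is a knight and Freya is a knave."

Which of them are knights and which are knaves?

Consider Arjun. Suppose Arjun is a knave.
Then no assignment of the remaining roles makes every statement match its speaker's type — contradiction.
So Arjun is a knight.
Consider Omar. Suppose Omar is a knight.
Then Arjun's statement comes out false, contradicting Arjun being a knight.
So Omar is a knave.
With that fixed, Ravi's statement is false, so Ravi is a knave.
With that fixed, Freya's statement is true, so Freya is a knight.

Arjun: knight, Omar: knave, Freya: knight, Ravi: knave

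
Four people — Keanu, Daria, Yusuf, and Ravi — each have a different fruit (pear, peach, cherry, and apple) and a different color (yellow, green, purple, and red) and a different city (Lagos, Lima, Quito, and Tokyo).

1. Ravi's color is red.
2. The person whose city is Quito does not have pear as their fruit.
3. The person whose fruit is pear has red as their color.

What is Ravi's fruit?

pear

With clues 1–3, apple, cherry, and peach are impossible for Ravi's fruit.
That leaves pear.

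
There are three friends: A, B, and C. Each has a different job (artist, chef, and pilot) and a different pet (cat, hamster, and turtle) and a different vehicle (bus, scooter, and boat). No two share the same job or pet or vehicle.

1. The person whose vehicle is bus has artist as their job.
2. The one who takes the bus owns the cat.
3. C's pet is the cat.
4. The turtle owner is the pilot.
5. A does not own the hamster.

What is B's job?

With clues 1–3, artist is impossible for B's job.
With clues 1–5, pilot is impossible for B's job.
That leaves chef.

chef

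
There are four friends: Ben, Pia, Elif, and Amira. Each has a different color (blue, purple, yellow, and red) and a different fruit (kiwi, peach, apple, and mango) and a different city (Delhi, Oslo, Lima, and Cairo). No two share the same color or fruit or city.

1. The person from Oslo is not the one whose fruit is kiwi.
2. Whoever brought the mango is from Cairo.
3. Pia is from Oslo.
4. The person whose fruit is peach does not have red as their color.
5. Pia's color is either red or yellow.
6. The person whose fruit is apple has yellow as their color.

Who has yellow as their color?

With clues 1–6, Amira, Ben, and Elif are impossible for the one with color yellow.
That leaves Pia.

Pia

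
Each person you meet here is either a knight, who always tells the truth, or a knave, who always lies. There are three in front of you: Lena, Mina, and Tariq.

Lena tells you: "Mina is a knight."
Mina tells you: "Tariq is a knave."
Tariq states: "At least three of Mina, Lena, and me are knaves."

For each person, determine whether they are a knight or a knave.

Consider Lena. Suppose Lena is a knave.
Then no assignment of the remaining roles makes every statement match its speaker's type — contradiction.
So Lena is a knight.
With that fixed, Tariq's statement is false, so Tariq is a knave.
With that fixed, Mina's statement is true, so Mina is a knight.

Lena: knight, Mina: knight, Tariq: knave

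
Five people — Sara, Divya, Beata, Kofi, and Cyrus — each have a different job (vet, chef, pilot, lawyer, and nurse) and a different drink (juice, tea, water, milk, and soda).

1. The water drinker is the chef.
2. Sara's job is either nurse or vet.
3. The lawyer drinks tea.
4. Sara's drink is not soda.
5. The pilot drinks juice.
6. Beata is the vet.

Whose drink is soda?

With clues 1–4, Sara is impossible for the one with drink soda.
With clues 1–6, Cyrus, Divya, and Kofi are impossible for the one with drink soda.
That leaves Beata.

Beata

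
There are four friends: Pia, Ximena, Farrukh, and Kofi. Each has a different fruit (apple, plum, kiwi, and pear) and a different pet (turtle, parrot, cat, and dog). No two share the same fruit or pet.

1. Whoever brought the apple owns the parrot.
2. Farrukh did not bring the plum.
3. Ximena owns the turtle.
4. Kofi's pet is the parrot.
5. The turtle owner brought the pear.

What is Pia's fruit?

plum

With clues 1–4, apple is impossible for Pia's fruit.
With clues 1–5, kiwi and pear are impossible for Pia's fruit.
That leaves plum.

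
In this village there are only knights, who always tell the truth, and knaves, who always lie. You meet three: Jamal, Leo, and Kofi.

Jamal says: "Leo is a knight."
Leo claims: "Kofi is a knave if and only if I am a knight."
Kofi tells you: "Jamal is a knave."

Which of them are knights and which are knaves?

Consider Jamal. Suppose Jamal is a knave.
Then no assignment of the remaining roles makes every statement match its speaker's type — contradiction.
So Jamal is a knight.
With that fixed, Kofi's statement is false, so Kofi is a knave.
Consider Leo. Suppose Leo is a knave.
Then Jamal's statement comes out false, contradicting Jamal being a knight.
So Leo is a knight.

Jamal: knight, Leo: knight, Kofi: knave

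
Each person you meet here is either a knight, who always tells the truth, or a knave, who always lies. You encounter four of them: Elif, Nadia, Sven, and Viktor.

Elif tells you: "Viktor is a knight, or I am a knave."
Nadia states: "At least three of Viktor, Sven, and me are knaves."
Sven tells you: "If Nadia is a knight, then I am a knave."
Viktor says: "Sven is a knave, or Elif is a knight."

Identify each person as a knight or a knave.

Consider Elif. Suppose Elif is a knave.
Then Elif's own statement would have to be false, but it can't be — contradiction.
So Elif is a knight.
With that fixed, Viktor's statement is true, so Viktor is a knight.
With that fixed, Nadia's statement is false, so Nadia is a knave.
With that fixed, Sven's statement is true, so Sven is a knight.

Elif: knight, Nadia: knave, Sven: knight, Viktor: knight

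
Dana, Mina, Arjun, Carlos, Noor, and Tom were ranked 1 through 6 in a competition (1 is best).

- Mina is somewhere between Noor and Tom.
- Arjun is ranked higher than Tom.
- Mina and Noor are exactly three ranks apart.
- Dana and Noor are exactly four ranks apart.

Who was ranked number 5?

Dana

With clues 1–3, Noor is ruled out for rank 5.
With clues 1–4, Arjun, Carlos, Mina, and Tom are ruled out for rank 5.
So rank 5 is Dana.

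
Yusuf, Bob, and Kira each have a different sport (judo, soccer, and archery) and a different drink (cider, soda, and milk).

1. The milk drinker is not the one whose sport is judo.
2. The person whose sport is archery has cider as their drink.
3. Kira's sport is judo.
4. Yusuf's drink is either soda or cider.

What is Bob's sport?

With clues 1–3, judo is impossible for Bob's sport.
With clues 1–4, archery is impossible for Bob's sport.
That leaves soccer.

soccer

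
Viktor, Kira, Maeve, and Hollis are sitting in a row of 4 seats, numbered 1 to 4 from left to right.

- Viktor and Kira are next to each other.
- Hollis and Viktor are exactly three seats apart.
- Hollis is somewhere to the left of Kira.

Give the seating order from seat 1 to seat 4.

Hollis, Maeve, Kira, Viktor

From clues 1–2: Viktor is in {1,4}.
From clues 1–3: Hollis → seat 1, Maeve → seat 2, Kira → seat 3, Viktor → seat 4.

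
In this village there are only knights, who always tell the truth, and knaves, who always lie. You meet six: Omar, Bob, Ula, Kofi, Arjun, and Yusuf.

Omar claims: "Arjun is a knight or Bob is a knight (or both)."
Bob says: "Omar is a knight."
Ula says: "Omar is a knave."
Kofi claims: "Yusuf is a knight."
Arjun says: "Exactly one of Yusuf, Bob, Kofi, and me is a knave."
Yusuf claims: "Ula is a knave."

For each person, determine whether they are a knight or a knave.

Consider Omar. Suppose Omar is a knight.
Then no assignment of the remaining roles makes every statement match its speaker's type — contradiction.
So Omar is a knave.
With that fixed, Bob's statement is false, so Bob is a knave.
With that fixed, Ula's statement is true, so Ula is a knight.
With that fixed, Yusuf's statement is false, so Yusuf is a knave.
With that fixed, Kofi's statement is false, so Kofi is a knave.
With that fixed, Arjun's statement is false, so Arjun is a knave.

Omar: knave, Bob: knave, Ula: knight, Kofi: knave, Arjun: knave, Yusuf: knave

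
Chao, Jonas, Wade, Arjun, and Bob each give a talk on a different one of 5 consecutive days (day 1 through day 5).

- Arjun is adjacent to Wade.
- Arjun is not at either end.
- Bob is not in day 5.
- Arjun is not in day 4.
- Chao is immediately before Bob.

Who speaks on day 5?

Jonas

With clues 1–2, Arjun is ruled out for day 5.
With clues 1–3, Bob is ruled out for day 5.
With clues 1–4, Wade is ruled out for day 5.
With clues 1–5, Chao is ruled out for day 5.
So day 5 is Jonas.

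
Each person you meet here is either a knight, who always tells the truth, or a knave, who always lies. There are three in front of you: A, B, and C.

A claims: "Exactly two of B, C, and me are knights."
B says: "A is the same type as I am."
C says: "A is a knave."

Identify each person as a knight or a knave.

A: knight, B: knight, C: knave

Consider A. Suppose A is a knave.
Then whichever role B has, B's statement has the wrong truth value — contradiction.
So A is a knight.
With that fixed, C's statement is false, so C is a knave.
Consider B. Suppose B is a knave.
Then A's statement comes out false, contradicting A being a knight.
So B is a knight.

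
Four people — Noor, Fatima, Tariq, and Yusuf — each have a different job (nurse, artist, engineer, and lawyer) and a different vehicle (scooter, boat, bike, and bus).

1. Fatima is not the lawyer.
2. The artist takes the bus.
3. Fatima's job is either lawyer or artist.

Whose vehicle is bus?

With clues 1–3, Noor, Tariq, and Yusuf are impossible for the one with vehicle bus.
That leaves Fatima.

Fatima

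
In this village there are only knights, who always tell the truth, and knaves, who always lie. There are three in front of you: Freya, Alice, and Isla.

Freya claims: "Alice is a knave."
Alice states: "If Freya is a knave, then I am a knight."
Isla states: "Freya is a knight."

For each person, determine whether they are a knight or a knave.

Freya: knave, Alice: knight, Isla: knave

Consider Freya. Suppose Freya is a knight.
Then no assignment of the remaining roles makes every statement match its speaker's type — contradiction.
So Freya is a knave.
With that fixed, Isla's statement is false, so Isla is a knave.
Consider Alice. Suppose Alice is a knave.
Then Freya's statement comes out true, contradicting Freya being a knave.
So Alice is a knight.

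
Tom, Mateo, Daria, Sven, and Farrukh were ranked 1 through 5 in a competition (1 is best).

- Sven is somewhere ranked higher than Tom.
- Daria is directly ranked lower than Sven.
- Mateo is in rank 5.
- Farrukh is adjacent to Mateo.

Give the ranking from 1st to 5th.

Sven, Daria, Tom, Farrukh, Mateo

From clue 1: Tom is in {2,3,4,5}.
From clues 1–2: Tom is in {3,4,5}.
From clues 1–3: Mateo → rank 5.
From clues 1–4: Sven → rank 1, Daria → rank 2, Tom → rank 3, Farrukh → rank 4.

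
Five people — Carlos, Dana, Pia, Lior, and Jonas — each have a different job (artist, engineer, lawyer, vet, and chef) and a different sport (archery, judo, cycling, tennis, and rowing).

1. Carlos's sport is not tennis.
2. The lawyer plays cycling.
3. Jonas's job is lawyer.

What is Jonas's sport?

With clues 1–3, archery, judo, rowing, and tennis are impossible for Jonas's sport.
That leaves cycling.

cycling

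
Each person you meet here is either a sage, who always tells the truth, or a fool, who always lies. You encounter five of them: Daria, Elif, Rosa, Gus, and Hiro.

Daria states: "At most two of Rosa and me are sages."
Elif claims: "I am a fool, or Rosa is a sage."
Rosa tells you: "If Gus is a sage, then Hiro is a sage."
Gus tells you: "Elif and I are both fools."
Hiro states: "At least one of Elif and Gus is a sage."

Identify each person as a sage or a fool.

Regardless of anyone's role, Daria's statement is true, so Daria is a sage.
Consider Elif. Suppose Elif is a fool.
Then Elif's own statement would have to be false, but it can't be — contradiction.
So Elif is a sage.
With that fixed, Gus's statement is false, so Gus is a fool.
With that fixed, Hiro's statement is true, so Hiro is a sage.
With that fixed, Rosa's statement is true, so Rosa is a sage.

Daria: sage, Elif: sage, Rosa: sage, Gus: fool, Hiro: sage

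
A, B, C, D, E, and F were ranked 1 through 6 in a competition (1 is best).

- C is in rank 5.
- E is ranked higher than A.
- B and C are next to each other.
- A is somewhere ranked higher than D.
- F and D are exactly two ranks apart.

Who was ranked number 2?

F

With clue 1, C is ruled out for rank 2.
With clues 1–3, B is ruled out for rank 2.
With clues 1–4, D is ruled out for rank 2.
With clues 1–5, A and E are ruled out for rank 2.
So rank 2 is F.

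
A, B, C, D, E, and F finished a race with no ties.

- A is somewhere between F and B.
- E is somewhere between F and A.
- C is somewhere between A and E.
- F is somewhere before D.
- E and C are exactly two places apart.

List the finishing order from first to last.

From clue 1: A is in {2,3,4,5}.
From clues 1–3: C is in {3,4}.
From clues 1–5: F → place 1, E → place 2, D → place 3, C → place 4, A → place 5, B → place 6.

F, E, D, C, A, B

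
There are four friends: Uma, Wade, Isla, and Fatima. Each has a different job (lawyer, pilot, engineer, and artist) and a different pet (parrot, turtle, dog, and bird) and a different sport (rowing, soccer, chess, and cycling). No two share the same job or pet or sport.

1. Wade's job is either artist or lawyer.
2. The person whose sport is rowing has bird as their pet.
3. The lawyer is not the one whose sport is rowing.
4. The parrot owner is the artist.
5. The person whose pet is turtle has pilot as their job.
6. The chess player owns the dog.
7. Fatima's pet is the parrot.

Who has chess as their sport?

With clues 1–7, Fatima, Isla, and Uma are impossible for the one with sport chess.
That leaves Wade.

Wade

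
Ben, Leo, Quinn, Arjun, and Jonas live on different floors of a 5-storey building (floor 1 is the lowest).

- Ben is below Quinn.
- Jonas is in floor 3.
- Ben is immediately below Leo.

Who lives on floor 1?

With clue 1, Quinn is ruled out for floor 1.
With clues 1–2, Jonas is ruled out for floor 1.
With clues 1–3, Arjun and Leo are ruled out for floor 1.
So floor 1 is Ben.

Ben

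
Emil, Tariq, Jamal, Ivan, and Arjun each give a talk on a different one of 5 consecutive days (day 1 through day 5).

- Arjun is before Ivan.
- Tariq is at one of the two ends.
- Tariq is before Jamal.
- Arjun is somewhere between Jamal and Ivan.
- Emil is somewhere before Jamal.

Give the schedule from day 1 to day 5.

From clue 1: Ivan is in {2,3,4,5}.
From clues 1–2: Tariq is in {1,5}.
From clues 1–3: Tariq → day 1.
From clues 1–4: Jamal is in {2,3}.
From clues 1–5: Emil → day 2, Jamal → day 3, Arjun → day 4, Ivan → day 5.

Tariq, Emil, Jamal, Arjun, Ivan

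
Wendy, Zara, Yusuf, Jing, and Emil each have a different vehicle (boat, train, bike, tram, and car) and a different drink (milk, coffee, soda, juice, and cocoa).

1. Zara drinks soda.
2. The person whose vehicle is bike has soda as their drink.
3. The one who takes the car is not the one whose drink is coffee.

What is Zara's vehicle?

With clues 1–2, boat, car, train, and tram are impossible for Zara's vehicle.
That leaves bike.

bike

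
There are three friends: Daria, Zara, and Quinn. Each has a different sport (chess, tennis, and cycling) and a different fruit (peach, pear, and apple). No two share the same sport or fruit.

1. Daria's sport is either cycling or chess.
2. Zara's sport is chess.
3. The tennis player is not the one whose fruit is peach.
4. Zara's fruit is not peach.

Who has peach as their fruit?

Daria

With clues 1–3, Quinn is impossible for the one with fruit peach.
With clues 1–4, Zara is impossible for the one with fruit peach.
That leaves Daria.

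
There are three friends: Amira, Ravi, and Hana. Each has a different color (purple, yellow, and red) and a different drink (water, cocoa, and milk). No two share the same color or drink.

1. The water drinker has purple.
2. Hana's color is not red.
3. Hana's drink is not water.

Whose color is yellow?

Hana

With clues 1–3, Amira and Ravi are impossible for the one with color yellow.
That leaves Hana.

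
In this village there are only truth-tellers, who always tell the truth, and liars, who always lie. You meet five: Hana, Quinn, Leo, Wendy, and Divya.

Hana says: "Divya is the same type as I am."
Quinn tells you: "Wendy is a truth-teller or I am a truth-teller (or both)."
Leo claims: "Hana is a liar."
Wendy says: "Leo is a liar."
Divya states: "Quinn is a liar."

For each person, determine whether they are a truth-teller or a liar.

Consider Hana. Suppose Hana is a truth-teller.
Then no assignment of the remaining roles makes every statement match its speaker's type — contradiction.
So Hana is a liar.
With that fixed, Leo's statement is true, so Leo is a truth-teller.
With that fixed, Wendy's statement is false, so Wendy is a liar.
Consider Quinn. Suppose Quinn is a truth-teller.
Then no assignment of the remaining roles makes every statement match its speaker's type — contradiction.
So Quinn is a liar.
With that fixed, Divya's statement is true, so Divya is a truth-teller.

Hana: liar, Quinn: liar, Leo: truth-teller, Wendy: liar, Divya: truth-teller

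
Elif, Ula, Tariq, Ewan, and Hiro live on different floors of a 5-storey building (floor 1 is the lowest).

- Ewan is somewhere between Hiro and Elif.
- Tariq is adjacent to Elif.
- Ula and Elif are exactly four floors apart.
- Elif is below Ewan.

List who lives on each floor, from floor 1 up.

Elif, Tariq, Ewan, Hiro, Ula

From clue 1: Ewan is in {2,3,4}.
From clues 1–3: Ewan → floor 3.
From clues 1–4: Elif → floor 1, Tariq → floor 2, Hiro → floor 4, Ula → floor 5.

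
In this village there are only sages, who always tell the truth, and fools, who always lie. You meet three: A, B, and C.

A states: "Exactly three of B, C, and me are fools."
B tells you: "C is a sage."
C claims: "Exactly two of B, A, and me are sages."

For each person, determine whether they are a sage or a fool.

Consider A. Suppose A is a sage.
Then A's own statement would have to be true, but it can't be — contradiction.
So A is a fool.
Consider B. Suppose B is a fool.
Then no assignment of the remaining roles makes every statement match its speaker's type — contradiction.
So B is a sage.
Consider C. Suppose C is a fool.
Then B's statement comes out false, contradicting B being a sage.
So C is a sage.

A: fool, B: sage, C: sage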